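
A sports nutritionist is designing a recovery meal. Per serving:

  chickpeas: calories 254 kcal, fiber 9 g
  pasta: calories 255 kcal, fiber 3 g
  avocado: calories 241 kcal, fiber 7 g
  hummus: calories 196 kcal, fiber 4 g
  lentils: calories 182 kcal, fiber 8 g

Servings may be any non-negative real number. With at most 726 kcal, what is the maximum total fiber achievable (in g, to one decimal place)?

31.9 g

Fiber per kcal: lentils 0.04396, chickpeas 0.03543, avocado 0.02905, hummus 0.02041, pasta 0.01176.
With no serving limits, spend the whole calories allowance on lentils: 726 kcal / 182 kcal × 8 g = 31.9 g.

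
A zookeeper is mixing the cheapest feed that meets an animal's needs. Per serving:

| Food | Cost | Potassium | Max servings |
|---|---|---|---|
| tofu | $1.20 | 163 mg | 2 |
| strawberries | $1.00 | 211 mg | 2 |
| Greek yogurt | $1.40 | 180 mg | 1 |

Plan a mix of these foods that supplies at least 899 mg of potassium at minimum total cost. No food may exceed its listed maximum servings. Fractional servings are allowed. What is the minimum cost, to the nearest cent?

$5.57

Cost per mg of potassium: strawberries $0.0047, tofu $0.0074, Greek yogurt $0.0078.
Take 2 servings of strawberries: +422.0 mg potassium for $2.00 (total $2.00, still need 477.0 mg).
Take 2 servings of tofu: +326.0 mg potassium for $2.40 (total $4.40, still need 151.0 mg).
Take 0.8389 servings of Greek yogurt: +151.0 mg potassium for $1.17 (total $5.57, still need 0.0 mg).
Greedy by cheapest-per-mg is optimal for a single linear constraint, so the minimum cost is $5.57.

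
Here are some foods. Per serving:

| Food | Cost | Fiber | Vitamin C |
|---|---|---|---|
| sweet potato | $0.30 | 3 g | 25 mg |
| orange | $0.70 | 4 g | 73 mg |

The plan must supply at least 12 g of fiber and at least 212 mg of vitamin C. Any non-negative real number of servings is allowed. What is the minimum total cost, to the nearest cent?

$2.05

The cheapest plan sits at a corner of the feasible region — with two constraints it uses at most two foods.
sweet potato only: max(12/3, 212/25) = 8.48 servings → $2.54.
orange only: max(12/4, 212/73) = 3 servings → $2.10.
sweet potato + orange with both tight: 0.2353 servings and 2.824 servings → $2.05.
Cheapest feasible corner: $2.05.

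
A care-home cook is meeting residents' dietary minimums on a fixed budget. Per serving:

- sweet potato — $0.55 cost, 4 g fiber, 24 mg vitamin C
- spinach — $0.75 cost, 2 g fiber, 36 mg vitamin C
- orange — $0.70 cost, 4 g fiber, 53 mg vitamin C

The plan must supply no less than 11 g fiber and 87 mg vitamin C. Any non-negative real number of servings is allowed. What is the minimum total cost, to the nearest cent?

At the optimum either one food covers both requirements or two foods hit both targets exactly; no other combination can be cheaper.
sweet potato only: max(11/4, 87/24) = 3.625 servings → $1.99.
spinach only: max(11/2, 87/36) = 5.5 servings → $4.12.
orange only: max(11/4, 87/53) = 2.75 servings → $1.93.
sweet potato + spinach with both tight: 2.312 servings and 0.875 servings → $1.93.
sweet potato + orange with both tight: 2.026 servings and 0.7241 servings → $1.62.
spinach + orange: intersection lies outside the first quadrant.
Cheapest feasible corner: $1.62.

$1.62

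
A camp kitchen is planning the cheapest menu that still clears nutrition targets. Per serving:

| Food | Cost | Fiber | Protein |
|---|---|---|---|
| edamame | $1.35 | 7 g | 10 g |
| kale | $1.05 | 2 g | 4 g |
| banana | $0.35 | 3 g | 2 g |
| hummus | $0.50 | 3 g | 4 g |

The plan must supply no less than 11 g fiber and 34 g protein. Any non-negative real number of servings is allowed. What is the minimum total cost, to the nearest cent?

For a min-cost LP with two ≥-constraints, a basic feasible solution has at most two positive variables.
edamame only: max(11/7, 34/10) = 3.4 servings → $4.59.
kale only: max(11/2, 34/4) = 8.5 servings → $8.93.
banana only: max(11/3, 34/2) = 17 servings → $5.95.
hummus only: max(11/3, 34/4) = 8.5 servings → $4.25.
edamame + kale with both targets exact would need a negative amount; discard.
edamame + banana: intersection lies outside the first quadrant.
edamame + hummus with both targets exact would need a negative amount; discard.
kale + banana with both targets exact would need a negative amount; discard.
kale + hummus with both targets exact would need a negative amount; discard.
banana + hummus: the both-tight solution has a negative serving — not a feasible corner.
So the least-cost plan costs $4.25.

$4.25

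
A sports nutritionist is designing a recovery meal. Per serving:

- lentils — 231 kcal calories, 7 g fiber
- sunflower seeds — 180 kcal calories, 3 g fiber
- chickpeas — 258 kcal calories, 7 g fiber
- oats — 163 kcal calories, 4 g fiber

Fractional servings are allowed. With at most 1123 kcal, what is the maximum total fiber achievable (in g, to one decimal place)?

Fiber per kcal: lentils 0.0303, chickpeas 0.02713, oats 0.02454, sunflower seeds 0.01667.
With no serving limits, spend the whole calories allowance on lentils: 1123 kcal / 231 kcal × 7 g = 34.0 g.

34.0 g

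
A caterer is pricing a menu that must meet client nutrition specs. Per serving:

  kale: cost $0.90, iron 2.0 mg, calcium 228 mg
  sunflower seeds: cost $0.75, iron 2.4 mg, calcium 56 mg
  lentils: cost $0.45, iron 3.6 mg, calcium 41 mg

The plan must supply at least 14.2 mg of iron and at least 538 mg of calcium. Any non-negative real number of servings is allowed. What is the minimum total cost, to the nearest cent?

This is a tiny linear program; its minimum lies at a vertex of the feasible set. List the vertices and price them.
kale only: max(14.2/2.0, 538/228) = 7.1 servings → $6.39.
sunflower seeds only: max(14.2/2.4, 538/56) = 9.607 servings → $7.21.
lentils only: max(14.2/3.6, 538/41) = 13.12 servings → $5.90.
kale + sunflower seeds with both tight: 1.14 servings and 4.967 servings → $4.75.
kale + lentils with both tight: 1.834 servings and 2.926 servings → $2.97.
sunflower seeds + lentils: the both-tight solution has a negative serving — not a feasible corner.
The minimum over all feasible corners is $2.97.

$2.97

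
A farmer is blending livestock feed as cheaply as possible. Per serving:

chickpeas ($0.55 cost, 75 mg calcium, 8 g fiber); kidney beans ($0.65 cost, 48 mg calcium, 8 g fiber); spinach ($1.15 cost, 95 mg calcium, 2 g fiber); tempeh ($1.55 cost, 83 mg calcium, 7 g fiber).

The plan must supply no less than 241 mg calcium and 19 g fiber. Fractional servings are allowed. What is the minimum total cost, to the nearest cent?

An LP optimum is at a vertex; with two nutrient constraints at most two foods are used. Check each candidate.
chickpeas only: max(241/75, 19/8) = 3.213 servings → $1.77.
kidney beans only: max(241/48, 19/8) = 5.021 servings → $3.26.
spinach only: max(241/95, 19/2) = 9.5 servings → $10.93.
tempeh only: max(241/83, 19/7) = 2.904 servings → $4.50.
chickpeas + kidney beans: intersection lies outside the first quadrant.
chickpeas + spinach with both tight: 2.169 servings and 0.8246 servings → $2.14.
chickpeas + tempeh: the both-tight solution has a negative serving — not a feasible corner.
kidney beans + spinach with both tight: 1.992 servings and 1.53 servings → $3.05.
kidney beans + tempeh with both targets exact would need a negative amount; discard.
spinach + tempeh with both tight: 0.2204 servings and 2.651 servings → $4.36.
The minimum over all feasible corners is $1.77.

$1.77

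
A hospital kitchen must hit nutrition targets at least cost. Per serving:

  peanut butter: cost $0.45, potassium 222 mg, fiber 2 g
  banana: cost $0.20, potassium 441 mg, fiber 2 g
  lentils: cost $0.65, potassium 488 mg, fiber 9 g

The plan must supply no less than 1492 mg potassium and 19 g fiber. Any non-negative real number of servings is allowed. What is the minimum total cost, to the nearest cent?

$1.45

An LP optimum is at a vertex; with two nutrient constraints at most two foods are used. Check each candidate.
peanut butter only: max(1492/222, 19/2) = 9.5 servings → $4.28.
banana only: max(1492/441, 19/2) = 9.5 servings → $1.90.
lentils only: max(1492/488, 19/9) = 3.057 servings → $1.99.
peanut butter + banana: intersection lies outside the first quadrant.
peanut butter + lentils with both tight: 4.067 servings and 1.207 servings → $2.61.
banana + lentils with both tight: 1.389 servings and 1.803 servings → $1.45.
The minimum over all feasible corners is $1.45.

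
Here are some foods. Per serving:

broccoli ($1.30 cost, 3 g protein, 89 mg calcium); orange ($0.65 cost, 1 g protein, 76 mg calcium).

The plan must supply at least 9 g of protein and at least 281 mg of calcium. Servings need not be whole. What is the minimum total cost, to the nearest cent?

$3.97

Check every corner: each single food scaled to meet both minima, and each pair solved so both constraints bind.
broccoli only: max(9/3, 281/89) = 3.157 servings → $4.10.
orange only: max(9/1, 281/76) = 9 servings → $5.85.
broccoli + orange with both tight: 2.899 servings and 0.3022 servings → $3.97.
The minimum over all feasible corners is $3.97.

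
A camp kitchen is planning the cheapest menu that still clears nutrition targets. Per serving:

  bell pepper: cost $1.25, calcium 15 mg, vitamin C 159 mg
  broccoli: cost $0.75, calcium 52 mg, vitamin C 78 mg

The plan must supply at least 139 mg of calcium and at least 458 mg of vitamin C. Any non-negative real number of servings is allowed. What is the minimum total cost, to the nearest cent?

Check every corner: each single food scaled to meet both minima, and each pair solved so both constraints bind.
bell pepper only: max(139/15, 458/159) = 9.267 servings → $11.58.
broccoli only: max(139/52, 458/78) = 5.872 servings → $4.40.
bell pepper + broccoli with both tight: 1.828 servings and 2.146 servings → $3.89.
So the least-cost plan costs $3.89.

$3.89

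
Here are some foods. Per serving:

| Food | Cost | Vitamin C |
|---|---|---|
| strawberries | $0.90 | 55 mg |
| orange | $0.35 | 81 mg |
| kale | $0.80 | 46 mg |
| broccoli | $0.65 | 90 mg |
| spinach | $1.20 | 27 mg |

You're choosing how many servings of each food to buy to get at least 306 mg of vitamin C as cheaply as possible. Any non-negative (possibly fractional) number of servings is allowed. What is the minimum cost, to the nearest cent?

Cost per mg of vitamin C: orange $0.0043, broccoli $0.0072, strawberries $0.0164, kale $0.0174, spinach $0.0444.
With no serving limits, use only orange: 306 mg / 81 mg = 3.778 servings × $0.35 = $1.32.

$1.32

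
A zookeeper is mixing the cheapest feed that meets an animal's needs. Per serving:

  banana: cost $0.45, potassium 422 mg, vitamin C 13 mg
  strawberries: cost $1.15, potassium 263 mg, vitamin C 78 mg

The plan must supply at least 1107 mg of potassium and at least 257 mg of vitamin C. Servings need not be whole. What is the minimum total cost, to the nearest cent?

$3.95

A basic optimal solution has at most two foods positive. Try each food alone and each pair with both targets met exactly.
banana only: max(1107/422, 257/13) = 19.77 servings → $8.90.
strawberries only: max(1107/263, 257/78) = 4.209 servings → $4.84.
banana + strawberries with both tight: 0.6358 servings and 3.189 servings → $3.95.
So the least-cost plan costs $3.95.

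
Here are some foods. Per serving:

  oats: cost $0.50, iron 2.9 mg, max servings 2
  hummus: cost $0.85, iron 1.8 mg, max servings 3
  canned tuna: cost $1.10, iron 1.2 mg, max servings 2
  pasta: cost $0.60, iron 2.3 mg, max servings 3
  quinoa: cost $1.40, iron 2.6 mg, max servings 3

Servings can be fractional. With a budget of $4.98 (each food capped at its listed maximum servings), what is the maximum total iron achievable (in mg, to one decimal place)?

Iron per dollar: oats 5.8, pasta 3.833, hummus 2.118, quinoa 1.857, canned tuna 1.091.
Take 2 servings of oats: spends $1.00, +5.8 mg iron (running total 5.8 mg).
Take 3 servings of pasta: spends $1.80, +6.9 mg iron (running total 12.7 mg).
Take 2.565 servings of hummus: spends $2.18, +4.6 mg iron (running total 17.3 mg).
Filling greedily by iron-per-dollar is optimal for one linear limit, giving 17.3 mg.

17.3 mg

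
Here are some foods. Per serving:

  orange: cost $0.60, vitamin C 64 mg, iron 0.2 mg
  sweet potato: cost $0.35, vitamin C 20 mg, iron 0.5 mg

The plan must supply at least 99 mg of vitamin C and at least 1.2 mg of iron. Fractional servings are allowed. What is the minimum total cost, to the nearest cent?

With two linear requirements the optimum uses one or two foods; enumerate the corners.
orange only: max(99/64, 1.2/0.2) = 6 servings → $3.60.
sweet potato only: max(99/20, 1.2/0.5) = 4.95 servings → $1.73.
orange + sweet potato with both tight: 0.9107 servings and 2.036 servings → $1.26.
The minimum over all feasible corners is $1.26.

$1.26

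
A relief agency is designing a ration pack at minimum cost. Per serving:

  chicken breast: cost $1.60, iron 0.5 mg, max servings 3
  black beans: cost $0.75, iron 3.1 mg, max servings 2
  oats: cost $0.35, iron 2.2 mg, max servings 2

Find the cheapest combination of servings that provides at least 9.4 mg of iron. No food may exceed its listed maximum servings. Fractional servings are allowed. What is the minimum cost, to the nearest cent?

Cost per mg of iron: oats $0.1591, black beans $0.2419, chicken breast $3.2000.
Take 2 servings of oats: +4.4 mg iron for $0.70 (total $0.70, still need 5.0 mg).
Take 1.613 servings of black beans: +5.0 mg iron for $1.21 (total $1.91, still need 0.0 mg).
Greedy by cheapest-per-mg is optimal for a single linear constraint, so the minimum cost is $1.91.

$1.91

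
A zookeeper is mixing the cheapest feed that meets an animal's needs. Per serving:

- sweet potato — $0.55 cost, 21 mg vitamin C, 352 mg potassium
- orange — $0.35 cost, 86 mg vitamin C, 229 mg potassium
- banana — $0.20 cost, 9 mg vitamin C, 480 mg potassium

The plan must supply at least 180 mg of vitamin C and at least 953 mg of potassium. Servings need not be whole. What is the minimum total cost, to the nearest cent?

For a min-cost LP with two ≥-constraints, a basic feasible solution has at most two positive variables.
sweet potato only: max(180/21, 953/352) = 8.571 servings → $4.71.
orange only: max(180/86, 953/229) = 4.162 servings → $1.46.
banana only: max(180/9, 953/480) = 20 servings → $4.00.
sweet potato + orange with both tight: 1.6 servings and 1.702 servings → $1.48.
sweet potato + banana with both targets exact would need a negative amount; discard.
orange + banana with both tight: 1.984 servings and 1.039 servings → $0.90.
The minimum over all feasible corners is $0.90.

$0.90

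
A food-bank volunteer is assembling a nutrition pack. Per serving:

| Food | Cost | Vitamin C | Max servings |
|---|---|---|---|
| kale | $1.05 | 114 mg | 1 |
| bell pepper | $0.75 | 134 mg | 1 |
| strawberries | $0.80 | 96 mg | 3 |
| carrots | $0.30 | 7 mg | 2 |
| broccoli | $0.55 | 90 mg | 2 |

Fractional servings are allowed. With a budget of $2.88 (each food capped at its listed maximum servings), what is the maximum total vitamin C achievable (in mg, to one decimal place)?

437.6 mg

Vitamin C per dollar: bell pepper 178.7, broccoli 163.6, strawberries 120, kale 108.6, carrots 23.33.
Take 1 serving of bell pepper: spends $0.75, +134.0 mg vitamin C (running total 134.0 mg).
Take 2 servings of broccoli: spends $1.10, +180.0 mg vitamin C (running total 314.0 mg).
Take 1.288 servings of strawberries: spends $1.03, +123.6 mg vitamin C (running total 437.6 mg).
Filling greedily by vitamin C-per-dollar is optimal for one linear limit, giving 437.6 mg.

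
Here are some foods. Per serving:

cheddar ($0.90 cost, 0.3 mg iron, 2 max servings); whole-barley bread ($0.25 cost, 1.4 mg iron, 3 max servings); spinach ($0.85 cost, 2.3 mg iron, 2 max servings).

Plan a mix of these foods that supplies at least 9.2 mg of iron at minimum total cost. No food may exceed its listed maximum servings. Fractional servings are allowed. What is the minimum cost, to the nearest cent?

$3.65

Cost per mg of iron: whole-barley bread $0.1786, spinach $0.3696, cheddar $3.0000.
Take 3 servings of whole-barley bread: +4.2 mg iron for $0.75 (total $0.75, still need 5.0 mg).
Take 2 servings of spinach: +4.6 mg iron for $1.70 (total $2.45, still need 0.4 mg).
Take 1.333 servings of cheddar: +0.4 mg iron for $1.20 (total $3.65, still need 0.0 mg).
Greedy by cheapest-per-mg is optimal for a single linear constraint, so the minimum cost is $3.65.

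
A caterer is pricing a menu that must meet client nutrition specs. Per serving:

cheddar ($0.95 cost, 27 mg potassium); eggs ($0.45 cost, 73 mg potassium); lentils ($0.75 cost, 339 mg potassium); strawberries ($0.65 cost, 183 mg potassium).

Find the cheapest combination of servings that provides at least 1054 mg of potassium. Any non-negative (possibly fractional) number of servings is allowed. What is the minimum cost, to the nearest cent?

$2.33

Cost per mg of potassium: lentils $0.0022, strawberries $0.0036, eggs $0.0062, cheddar $0.0352.
With no serving limits, use only lentils: 1054 mg / 339 mg = 3.109 servings × $0.75 = $2.33.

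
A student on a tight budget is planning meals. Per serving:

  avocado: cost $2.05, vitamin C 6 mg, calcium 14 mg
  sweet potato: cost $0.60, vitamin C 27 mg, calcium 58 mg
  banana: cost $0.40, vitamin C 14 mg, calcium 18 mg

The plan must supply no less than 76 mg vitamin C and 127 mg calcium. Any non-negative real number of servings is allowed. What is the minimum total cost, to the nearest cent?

$1.69

Two binding constraints pin down two serving amounts, so the optimal mix uses at most two foods. The candidates are each food alone (scaled to the tighter of vitamin C/calcium) and each pair with both constraints tight.
avocado only: max(76/6, 127/14) = 12.67 servings → $25.97.
sweet potato only: max(76/27, 127/58) = 2.815 servings → $1.69.
banana only: max(76/14, 127/18) = 7.056 servings → $2.82.
avocado + sweet potato: the both-tight solution has a negative serving — not a feasible corner.
avocado + banana with both tight: 4.659 servings and 3.432 servings → $10.92.
sweet potato + banana with both tight: 1.258 servings and 3.003 servings → $1.96.
The minimum over all feasible corners is $1.69.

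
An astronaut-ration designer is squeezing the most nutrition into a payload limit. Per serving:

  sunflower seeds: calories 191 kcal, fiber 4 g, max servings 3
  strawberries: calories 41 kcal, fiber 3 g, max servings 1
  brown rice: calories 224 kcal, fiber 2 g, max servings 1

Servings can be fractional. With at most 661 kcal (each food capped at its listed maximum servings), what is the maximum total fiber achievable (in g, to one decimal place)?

Fiber per kcal: strawberries 0.07317, sunflower seeds 0.02094, brown rice 0.008929.
Take 1 serving of strawberries: uses 41 kcal, +3.0 g fiber (running total 3.0 g).
Take 3 servings of sunflower seeds: uses 573 kcal, +12.0 g fiber (running total 15.0 g).
Take 0.2098 servings of brown rice: uses 47 kcal, +0.4 g fiber (running total 15.4 g).
Greedy by best ratio exhausts the calories allowance optimally: 15.4 g.

15.4 g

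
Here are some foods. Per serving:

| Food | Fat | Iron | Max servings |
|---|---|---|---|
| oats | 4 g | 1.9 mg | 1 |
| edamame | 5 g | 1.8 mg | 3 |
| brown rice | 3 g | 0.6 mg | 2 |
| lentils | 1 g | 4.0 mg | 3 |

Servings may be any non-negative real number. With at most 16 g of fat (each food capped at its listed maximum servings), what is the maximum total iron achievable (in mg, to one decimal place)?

Iron per g fat: lentils 4, oats 0.475, edamame 0.36, brown rice 0.2.
Take 3 servings of lentils: uses 3 g fat, +12.0 mg iron (running total 12.0 mg).
Take 1 serving of oats: uses 4 g fat, +1.9 mg iron (running total 13.9 mg).
Take 1.8 servings of edamame: uses 9 g fat, +3.2 mg iron (running total 17.1 mg).
Filling greedily by iron-per-g fat is optimal for one linear limit, giving 17.1 mg.

17.1 mg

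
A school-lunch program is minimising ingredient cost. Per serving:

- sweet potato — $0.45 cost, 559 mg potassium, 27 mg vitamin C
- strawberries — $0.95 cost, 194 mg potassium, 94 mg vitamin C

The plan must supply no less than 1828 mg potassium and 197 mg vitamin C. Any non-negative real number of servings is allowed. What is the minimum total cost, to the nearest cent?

For a min-cost LP with two ≥-constraints, a basic feasible solution has at most two positive variables.
sweet potato only: max(1828/559, 197/27) = 7.296 servings → $3.28.
strawberries only: max(1828/194, 197/94) = 9.423 servings → $8.95.
sweet potato + strawberries with both tight: 2.824 servings and 1.284 servings → $2.49.
The minimum over all feasible corners is $2.49.

$2.49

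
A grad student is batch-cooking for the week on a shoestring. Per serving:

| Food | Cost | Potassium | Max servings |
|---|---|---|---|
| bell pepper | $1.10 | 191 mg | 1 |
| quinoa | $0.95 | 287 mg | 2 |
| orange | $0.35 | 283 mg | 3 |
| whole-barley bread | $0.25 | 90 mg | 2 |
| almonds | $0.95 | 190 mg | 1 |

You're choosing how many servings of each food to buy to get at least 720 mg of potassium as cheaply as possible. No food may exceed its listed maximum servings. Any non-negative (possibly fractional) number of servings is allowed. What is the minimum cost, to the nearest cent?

$0.89

Cost per mg of potassium: orange $0.0012, whole-barley bread $0.0028, quinoa $0.0033, almonds $0.0050, bell pepper $0.0058.
Take 2.544 servings of orange: +720.0 mg potassium for $0.89 (total $0.89, still need 0.0 mg).
Greedy by cheapest-per-mg is optimal for a single linear constraint, so the minimum cost is $0.89.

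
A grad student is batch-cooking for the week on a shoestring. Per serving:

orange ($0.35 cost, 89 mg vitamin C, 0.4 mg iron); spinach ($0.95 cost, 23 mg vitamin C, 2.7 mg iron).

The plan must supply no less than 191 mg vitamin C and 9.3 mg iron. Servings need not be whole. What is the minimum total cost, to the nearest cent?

$3.55

Check every corner: each single food scaled to meet both minima, and each pair solved so both constraints bind.
orange only: max(191/89, 9.3/0.4) = 23.25 servings → $8.14.
spinach only: max(191/23, 9.3/2.7) = 8.304 servings → $7.89.
orange + spinach with both tight: 1.306 servings and 3.251 servings → $3.55.
So the least-cost plan costs $3.55.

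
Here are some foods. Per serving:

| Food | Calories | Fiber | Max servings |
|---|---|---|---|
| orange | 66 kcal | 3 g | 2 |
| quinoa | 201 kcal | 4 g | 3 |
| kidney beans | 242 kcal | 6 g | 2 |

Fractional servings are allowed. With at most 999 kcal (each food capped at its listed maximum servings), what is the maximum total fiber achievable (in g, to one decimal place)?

Fiber per kcal: orange 0.04545, kidney beans 0.02479, quinoa 0.0199.
Take 2 servings of orange: uses 132 kcal, +6.0 g fiber (running total 6.0 g).
Take 2 servings of kidney beans: uses 484 kcal, +12.0 g fiber (running total 18.0 g).
Take 1.905 servings of quinoa: uses 383 kcal, +7.6 g fiber (running total 25.6 g).
Greedy by best ratio exhausts the calories allowance optimally: 25.6 g.

25.6 g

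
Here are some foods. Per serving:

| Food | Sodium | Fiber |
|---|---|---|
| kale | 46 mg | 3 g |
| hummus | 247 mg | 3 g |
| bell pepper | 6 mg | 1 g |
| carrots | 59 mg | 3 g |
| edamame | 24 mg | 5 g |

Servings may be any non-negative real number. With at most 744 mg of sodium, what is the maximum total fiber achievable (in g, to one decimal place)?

155.0 g

Fiber per mg sodium: edamame 0.2083, bell pepper 0.1667, kale 0.06522, carrots 0.05085, hummus 0.01215.
With no serving limits, spend the whole sodium allowance on edamame: 744 mg / 24 mg × 5 g = 155.0 g.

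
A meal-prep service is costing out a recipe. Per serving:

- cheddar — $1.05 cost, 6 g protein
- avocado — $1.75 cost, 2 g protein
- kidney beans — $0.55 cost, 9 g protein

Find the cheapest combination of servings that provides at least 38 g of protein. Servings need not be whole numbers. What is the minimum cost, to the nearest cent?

Cost per g of protein: kidney beans $0.0611, cheddar $0.1750, avocado $0.8750.
With no serving limits, use only kidney beans: 38 g / 9 g = 4.222 servings × $0.55 = $2.32.

$2.32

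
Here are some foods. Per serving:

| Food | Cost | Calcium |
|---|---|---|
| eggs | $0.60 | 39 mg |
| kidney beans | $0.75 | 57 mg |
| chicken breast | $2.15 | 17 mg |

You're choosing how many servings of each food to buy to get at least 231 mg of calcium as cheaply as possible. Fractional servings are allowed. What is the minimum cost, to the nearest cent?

Cost per mg of calcium: kidney beans $0.0132, eggs $0.0154, chicken breast $0.1265.
With no serving limits, use only kidney beans: 231 mg / 57 mg = 4.053 servings × $0.75 = $3.04.

$3.04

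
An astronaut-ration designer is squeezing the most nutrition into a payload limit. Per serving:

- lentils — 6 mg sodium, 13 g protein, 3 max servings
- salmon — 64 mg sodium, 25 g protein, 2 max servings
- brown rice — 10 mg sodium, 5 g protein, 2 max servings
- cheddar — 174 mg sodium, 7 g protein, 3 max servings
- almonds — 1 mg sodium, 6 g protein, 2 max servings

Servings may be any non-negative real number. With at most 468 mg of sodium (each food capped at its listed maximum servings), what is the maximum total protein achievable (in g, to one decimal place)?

123.1 g

Protein per mg sodium: almonds 6, lentils 2.167, brown rice 0.5, salmon 0.3906, cheddar 0.04023.
Take 2 servings of almonds: uses 2 mg sodium, +12.0 g protein (running total 12.0 g).
Take 3 servings of lentils: uses 18 mg sodium, +39.0 g protein (running total 51.0 g).
Take 2 servings of brown rice: uses 20 mg sodium, +10.0 g protein (running total 61.0 g).
Take 2 servings of salmon: uses 128 mg sodium, +50.0 g protein (running total 111.0 g).
Take 1.724 servings of cheddar: uses 300 mg sodium, +12.1 g protein (running total 123.1 g).
Filling greedily by protein-per-mg sodium is optimal for one linear limit, giving 123.1 g.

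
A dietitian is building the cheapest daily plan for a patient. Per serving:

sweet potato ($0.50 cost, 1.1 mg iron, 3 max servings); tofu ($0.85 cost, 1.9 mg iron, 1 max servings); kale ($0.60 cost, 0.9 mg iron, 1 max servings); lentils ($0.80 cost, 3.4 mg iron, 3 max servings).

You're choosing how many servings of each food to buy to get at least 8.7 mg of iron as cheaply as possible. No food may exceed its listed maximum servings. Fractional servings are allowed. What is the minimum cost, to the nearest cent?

$2.05

Cost per mg of iron: lentils $0.2353, tofu $0.4474, sweet potato $0.4545, kale $0.6667.
Take 2.559 servings of lentils: +8.7 mg iron for $2.05 (total $2.05, still need 0.0 mg).
Filling from the cheapest source first is optimal under one linear minimum: $2.05.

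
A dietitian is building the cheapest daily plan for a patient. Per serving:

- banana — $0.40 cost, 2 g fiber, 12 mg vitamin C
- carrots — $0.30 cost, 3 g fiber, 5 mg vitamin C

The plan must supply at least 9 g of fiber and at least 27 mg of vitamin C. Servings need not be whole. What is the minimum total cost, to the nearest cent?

The cheapest plan sits at a corner of the feasible region — with two constraints it uses at most two foods.
banana only: max(9/2, 27/12) = 4.5 servings → $1.80.
carrots only: max(9/3, 27/5) = 5.4 servings → $1.62.
banana + carrots with both tight: 1.385 servings and 2.077 servings → $1.18.
So the least-cost plan costs $1.18.

$1.18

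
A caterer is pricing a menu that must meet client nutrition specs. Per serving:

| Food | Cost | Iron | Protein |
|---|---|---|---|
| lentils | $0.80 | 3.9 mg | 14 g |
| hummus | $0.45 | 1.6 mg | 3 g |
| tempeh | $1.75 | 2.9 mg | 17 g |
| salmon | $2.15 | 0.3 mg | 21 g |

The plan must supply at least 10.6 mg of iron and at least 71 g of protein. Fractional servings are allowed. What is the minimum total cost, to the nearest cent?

$4.06

An LP optimum is at a vertex; with two nutrient constraints at most two foods are used. Check each candidate.
lentils only: max(10.6/3.9, 71/14) = 5.071 servings → $4.06.
hummus only: max(10.6/1.6, 71/3) = 23.67 servings → $10.65.
tempeh only: max(10.6/2.9, 71/17) = 4.176 servings → $7.31.
salmon only: max(10.6/0.3, 71/21) = 35.33 servings → $75.97.
lentils + hummus: the both-tight solution has a negative serving — not a feasible corner.
lentils + tempeh: the both-tight solution has a negative serving — not a feasible corner.
lentils + salmon with both tight: 2.591 servings and 1.654 servings → $5.63.
hummus + tempeh with both targets exact would need a negative amount; discard.
hummus + salmon with both tight: 6.156 servings and 2.502 servings → $8.15.
tempeh + salmon with both tight: 3.608 servings and 0.4606 servings → $7.30.
The minimum over all feasible corners is $4.06.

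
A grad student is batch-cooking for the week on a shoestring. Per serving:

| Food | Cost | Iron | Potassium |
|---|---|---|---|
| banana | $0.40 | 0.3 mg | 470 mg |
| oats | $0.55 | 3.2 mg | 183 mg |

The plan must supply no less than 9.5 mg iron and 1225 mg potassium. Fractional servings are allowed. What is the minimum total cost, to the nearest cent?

A basic optimal solution has at most two foods positive. Try each food alone and each pair with both targets met exactly.
banana only: max(9.5/0.3, 1225/470) = 31.67 servings → $12.67.
oats only: max(9.5/3.2, 1225/183) = 6.694 servings → $3.68.
banana + oats with both tight: 1.505 servings and 2.828 servings → $2.16.
The minimum over all feasible corners is $2.16.

$2.16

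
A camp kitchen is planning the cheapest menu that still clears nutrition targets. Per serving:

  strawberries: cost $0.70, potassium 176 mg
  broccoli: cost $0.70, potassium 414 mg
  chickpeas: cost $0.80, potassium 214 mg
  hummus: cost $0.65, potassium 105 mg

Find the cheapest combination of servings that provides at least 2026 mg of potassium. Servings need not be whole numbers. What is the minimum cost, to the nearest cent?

Cost per mg of potassium: broccoli $0.0017, chickpeas $0.0037, strawberries $0.0040, hummus $0.0062.
With no serving limits, use only broccoli: 2026 mg / 414 mg = 4.894 servings × $0.70 = $3.43.

$3.43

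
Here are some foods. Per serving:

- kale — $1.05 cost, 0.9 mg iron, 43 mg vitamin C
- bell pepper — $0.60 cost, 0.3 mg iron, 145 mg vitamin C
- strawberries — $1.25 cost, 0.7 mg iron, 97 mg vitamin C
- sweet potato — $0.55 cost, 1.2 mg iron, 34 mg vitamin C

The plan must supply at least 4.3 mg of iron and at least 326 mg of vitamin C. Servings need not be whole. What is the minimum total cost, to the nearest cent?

With two linear requirements the optimum uses one or two foods; enumerate the corners.
kale only: max(4.3/0.9, 326/43) = 7.581 servings → $7.96.
bell pepper only: max(4.3/0.3, 326/145) = 14.33 servings → $8.60.
strawberries only: max(4.3/0.7, 326/97) = 6.143 servings → $7.68.
sweet potato only: max(4.3/1.2, 326/34) = 9.588 servings → $5.27.
kale + bell pepper with both tight: 4.47 servings and 0.9226 servings → $5.25.
kale + strawberries with both tight: 3.302 servings and 1.897 servings → $5.84.
kale + sweet potato: intersection lies outside the first quadrant.
bell pepper + strawberries: the both-tight solution has a negative serving — not a feasible corner.
bell pepper + sweet potato with both tight: 1.496 servings and 3.209 servings → $2.66.
strawberries + sweet potato with both tight: 2.646 servings and 2.04 servings → $4.43.
Cheapest feasible corner: $2.66.

$2.66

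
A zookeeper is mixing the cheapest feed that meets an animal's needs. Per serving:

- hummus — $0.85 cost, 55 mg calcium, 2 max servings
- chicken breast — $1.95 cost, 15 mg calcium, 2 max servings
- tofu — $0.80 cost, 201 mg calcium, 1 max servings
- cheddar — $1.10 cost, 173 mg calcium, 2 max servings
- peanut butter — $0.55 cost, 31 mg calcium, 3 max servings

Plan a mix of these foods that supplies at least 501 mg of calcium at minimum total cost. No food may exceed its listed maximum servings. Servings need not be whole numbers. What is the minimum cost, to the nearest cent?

Cost per mg of calcium: tofu $0.0040, cheddar $0.0064, hummus $0.0155, peanut butter $0.0177, chicken breast $0.1300.
Take 1 serving of tofu: +201.0 mg calcium for $0.80 (total $0.80, still need 300.0 mg).
Take 1.734 servings of cheddar: +300.0 mg calcium for $1.91 (total $2.71, still need 0.0 mg).
Greedy by cheapest-per-mg is optimal for a single linear constraint, so the minimum cost is $2.71.

$2.71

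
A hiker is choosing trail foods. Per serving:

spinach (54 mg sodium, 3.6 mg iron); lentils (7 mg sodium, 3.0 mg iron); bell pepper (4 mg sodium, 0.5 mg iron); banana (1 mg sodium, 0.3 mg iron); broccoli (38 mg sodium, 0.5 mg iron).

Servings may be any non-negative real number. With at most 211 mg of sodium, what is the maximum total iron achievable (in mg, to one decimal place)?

90.4 mg

Iron per mg sodium: lentils 0.4286, banana 0.3, bell pepper 0.125, spinach 0.06667, broccoli 0.01316.
With no serving limits, spend the whole sodium allowance on lentils: 211 mg / 7 mg × 3.0 mg = 90.4 mg.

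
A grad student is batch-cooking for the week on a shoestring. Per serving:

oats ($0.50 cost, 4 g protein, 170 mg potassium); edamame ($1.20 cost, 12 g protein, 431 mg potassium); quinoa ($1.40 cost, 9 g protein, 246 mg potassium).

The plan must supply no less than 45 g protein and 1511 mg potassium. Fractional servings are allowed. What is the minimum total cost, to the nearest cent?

Check every corner: each single food scaled to meet both minima, and each pair solved so both constraints bind.
oats only: max(45/4, 1511/170) = 11.25 servings → $5.62.
edamame only: max(45/12, 1511/431) = 3.75 servings → $4.50.
quinoa only: max(45/9, 1511/246) = 6.142 servings → $8.60.
oats + edamame with both targets exact would need a negative amount; discard.
oats + quinoa with both tight: 4.632 servings and 2.941 servings → $6.43.
edamame + quinoa with both tight: 2.728 servings and 1.362 servings → $5.18.
So the least-cost plan costs $4.50.

$4.50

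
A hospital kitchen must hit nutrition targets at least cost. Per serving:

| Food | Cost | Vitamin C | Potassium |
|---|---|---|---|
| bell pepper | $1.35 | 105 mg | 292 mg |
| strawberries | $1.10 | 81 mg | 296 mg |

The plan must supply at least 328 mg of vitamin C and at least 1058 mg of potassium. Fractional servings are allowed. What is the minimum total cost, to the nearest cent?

$4.34

bell pepper only: max(328/105, 1058/292) = 3.623 servings → $4.89.
strawberries only: max(328/81, 1058/296) = 4.049 servings → $4.45.
bell pepper + strawberries with both tight: 1.533 servings and 2.062 servings → $4.34.
So the least-cost plan costs $4.34.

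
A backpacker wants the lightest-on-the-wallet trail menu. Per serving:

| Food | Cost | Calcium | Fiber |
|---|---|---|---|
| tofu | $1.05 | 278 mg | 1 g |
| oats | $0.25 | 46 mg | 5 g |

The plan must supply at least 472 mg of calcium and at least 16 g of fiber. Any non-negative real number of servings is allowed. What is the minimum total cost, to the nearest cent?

The cheapest plan sits at a corner of the feasible region — with two constraints it uses at most two foods.
tofu only: max(472/278, 16/1) = 16 servings → $16.80.
oats only: max(472/46, 16/5) = 10.26 servings → $2.57.
tofu + oats with both tight: 1.208 servings and 2.958 servings → $2.01.
So the least-cost plan costs $2.01.

$2.01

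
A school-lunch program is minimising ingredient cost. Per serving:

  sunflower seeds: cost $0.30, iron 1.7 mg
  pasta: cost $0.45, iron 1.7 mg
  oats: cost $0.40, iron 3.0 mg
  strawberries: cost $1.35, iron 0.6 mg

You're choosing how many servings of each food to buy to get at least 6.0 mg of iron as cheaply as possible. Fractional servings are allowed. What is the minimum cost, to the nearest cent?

$0.80

Cost per mg of iron: oats $0.1333, sunflower seeds $0.1765, pasta $0.2647, strawberries $2.2500.
With no serving limits, use only oats: 6.0 mg / 3.0 mg = 2 servings × $0.40 = $0.80.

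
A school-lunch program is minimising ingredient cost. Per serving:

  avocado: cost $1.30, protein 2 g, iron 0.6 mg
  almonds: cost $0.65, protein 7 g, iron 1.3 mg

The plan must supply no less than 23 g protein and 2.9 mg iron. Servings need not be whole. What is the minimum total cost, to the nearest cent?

$2.14

The cheapest plan sits at a corner of the feasible region — with two constraints it uses at most two foods.
avocado only: max(23/2, 2.9/0.6) = 11.5 servings → $14.95.
almonds only: max(23/7, 2.9/1.3) = 3.286 servings → $2.14.
avocado + almonds: intersection lies outside the first quadrant.
Cheapest feasible corner: $2.14.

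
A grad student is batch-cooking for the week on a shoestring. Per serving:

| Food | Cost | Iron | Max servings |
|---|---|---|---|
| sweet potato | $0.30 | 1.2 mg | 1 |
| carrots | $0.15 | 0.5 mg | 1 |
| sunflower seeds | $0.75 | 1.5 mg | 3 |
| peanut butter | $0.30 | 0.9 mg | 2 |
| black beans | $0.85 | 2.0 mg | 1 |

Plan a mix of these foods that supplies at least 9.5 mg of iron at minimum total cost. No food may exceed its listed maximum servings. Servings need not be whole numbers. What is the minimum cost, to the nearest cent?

$3.90

Cost per mg of iron: sweet potato $0.2500, carrots $0.3000, peanut butter $0.3333, black beans $0.4250, sunflower seeds $0.5000.
Take 1 serving of sweet potato: +1.2 mg iron for $0.30 (total $0.30, still need 8.3 mg).
Take 1 serving of carrots: +0.5 mg iron for $0.15 (total $0.45, still need 7.8 mg).
Take 2 servings of peanut butter: +1.8 mg iron for $0.60 (total $1.05, still need 6.0 mg).
Take 1 serving of black beans: +2.0 mg iron for $0.85 (total $1.90, still need 4.0 mg).
Take 2.667 servings of sunflower seeds: +4.0 mg iron for $2.00 (total $3.90, still need 0.0 mg).
Greedy by cheapest-per-mg is optimal for a single linear constraint, so the minimum cost is $3.90.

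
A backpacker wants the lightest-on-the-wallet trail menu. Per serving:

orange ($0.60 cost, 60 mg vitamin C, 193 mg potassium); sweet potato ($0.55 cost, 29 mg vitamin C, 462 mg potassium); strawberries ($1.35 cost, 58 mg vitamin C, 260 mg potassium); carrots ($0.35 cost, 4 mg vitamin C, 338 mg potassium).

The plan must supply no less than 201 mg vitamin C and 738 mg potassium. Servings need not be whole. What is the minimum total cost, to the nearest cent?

$2.07

The cheapest plan sits at a corner of the feasible region — with two constraints it uses at most two foods.
orange only: max(201/60, 738/193) = 3.824 servings → $2.29.
sweet potato only: max(201/29, 738/462) = 6.931 servings → $3.81.
strawberries only: max(201/58, 738/260) = 3.466 servings → $4.68.
carrots only: max(201/4, 738/338) = 50.25 servings → $17.59.
orange + sweet potato with both tight: 3.23 servings and 0.248 servings → $2.07.
orange + strawberries with both tight: 2.146 servings and 1.245 servings → $2.97.
orange + carrots with both tight: 3.331 servings and 0.2813 servings → $2.10.
sweet potato + strawberries: the both-tight solution has a negative serving — not a feasible corner.
sweet potato + carrots with both targets exact would need a negative amount; discard.
strawberries + carrots with both targets exact would need a negative amount; discard.
The minimum over all feasible corners is $2.07.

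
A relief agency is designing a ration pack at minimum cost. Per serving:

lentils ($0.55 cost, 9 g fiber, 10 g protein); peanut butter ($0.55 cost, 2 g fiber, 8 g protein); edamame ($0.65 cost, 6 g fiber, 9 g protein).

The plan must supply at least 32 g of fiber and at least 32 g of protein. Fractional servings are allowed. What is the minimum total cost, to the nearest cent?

This is a tiny linear program; its minimum lies at a vertex of the feasible set. List the vertices and price them.
lentils only: max(32/9, 32/10) = 3.556 servings → $1.96.
peanut butter only: max(32/2, 32/8) = 16 servings → $8.80.
edamame only: max(32/6, 32/9) = 5.333 servings → $3.47.
lentils + peanut butter: the both-tight solution has a negative serving — not a feasible corner.
lentils + edamame with both targets exact would need a negative amount; discard.
peanut butter + edamame with both targets exact would need a negative amount; discard.
So the least-cost plan costs $1.96.

$1.96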